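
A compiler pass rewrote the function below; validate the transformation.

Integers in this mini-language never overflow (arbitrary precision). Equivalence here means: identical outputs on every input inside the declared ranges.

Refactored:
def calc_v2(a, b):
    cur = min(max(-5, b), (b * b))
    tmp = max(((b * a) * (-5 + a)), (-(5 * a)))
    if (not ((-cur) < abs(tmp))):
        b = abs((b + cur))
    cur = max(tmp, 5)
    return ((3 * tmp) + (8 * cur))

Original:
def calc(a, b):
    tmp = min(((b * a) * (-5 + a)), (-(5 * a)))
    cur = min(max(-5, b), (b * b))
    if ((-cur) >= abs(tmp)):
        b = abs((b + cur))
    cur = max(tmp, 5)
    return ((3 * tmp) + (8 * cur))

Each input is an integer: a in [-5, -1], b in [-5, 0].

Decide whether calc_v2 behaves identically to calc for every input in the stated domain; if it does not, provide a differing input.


There is a counterexample at a=-5, b=-5: -710 on one side, 275 on the other.
calc: tmp := -250 | cur := -5 | ((-cur) >= abs(tmp)): false | cur := 5 | result -710
calc_v2: cur := -5 | tmp := 25 | (not ((-cur) < abs(tmp))): false | cur := 25 | result 275
verdict: not equivalent; witness: a=-5, b=-5


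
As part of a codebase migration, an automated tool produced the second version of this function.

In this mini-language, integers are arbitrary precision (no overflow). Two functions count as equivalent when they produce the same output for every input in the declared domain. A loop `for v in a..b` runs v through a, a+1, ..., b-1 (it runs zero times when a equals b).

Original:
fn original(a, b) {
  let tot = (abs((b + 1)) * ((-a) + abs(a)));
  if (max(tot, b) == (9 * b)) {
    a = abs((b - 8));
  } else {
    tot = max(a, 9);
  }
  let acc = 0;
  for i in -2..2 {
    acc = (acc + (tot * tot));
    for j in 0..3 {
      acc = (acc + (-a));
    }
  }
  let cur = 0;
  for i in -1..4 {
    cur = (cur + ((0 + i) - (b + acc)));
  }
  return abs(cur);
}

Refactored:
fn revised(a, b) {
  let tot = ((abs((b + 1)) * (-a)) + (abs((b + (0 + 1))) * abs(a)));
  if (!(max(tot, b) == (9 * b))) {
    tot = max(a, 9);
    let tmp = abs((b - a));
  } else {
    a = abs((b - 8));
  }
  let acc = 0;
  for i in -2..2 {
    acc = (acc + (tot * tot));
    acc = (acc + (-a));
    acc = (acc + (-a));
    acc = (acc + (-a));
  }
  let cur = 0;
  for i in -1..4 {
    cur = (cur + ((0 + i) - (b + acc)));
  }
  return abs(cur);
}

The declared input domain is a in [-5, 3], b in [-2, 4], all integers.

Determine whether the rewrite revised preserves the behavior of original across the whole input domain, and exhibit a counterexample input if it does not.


This is a faithful refactor — arithmetic usage differs, min/max/abs usage differs, constant usage differs, statement counts differ, local variable names differ, loop structure differs, boolean connective usage differs, but the computed results match everywhere.
Tracing a=1, b=3: original: tot := 0 | (max(tot, b) == (9 * b)): false | tot := 9 | acc := 0 | iter i=-2: | acc := 81 | iter j=0: | acc := 80 | iter j=1: | acc := 79 | iter j=2: | acc := 78 | iter i=-1: | acc := 159 | iter j=0: | acc := 158 | iter j=1: | acc := 157 | iter j=2: | acc := 156 | iter i=0: | acc := 237 | iter j=0: | acc := 236 | iter j=1: | acc := 235 | iter j=2: | acc := 234 | iter i=1: | acc := 315 | iter j=0: | acc := 314 | iter j=1: | acc := 313 | iter j=2: | acc := 312 | cur := 0 | iter i=-1: | cur := -316 | iter i=0: | cur := -631 | iter i=1: | cur := -945 | iter i=2: | cur := -1258 | iter i=3: | cur := -1570 | result 1570 | revised: tot := 0 | (!(max(tot, b) == (9 * b))): true | tot := 9 | tmp := 2 | acc := 0 | iter i=-2: | acc := 81 | acc := 80 | acc := 79 | acc := 78 | iter i=-1: | acc := 159 | acc := 158 | acc := 157 | acc := 156 | iter i=0: | acc := 237 | acc := 236 | acc := 235 | acc := 234 | iter i=1: | acc := 315 | acc := 314 | acc := 313 | acc := 312 | cur := 0 | iter i=-1: | cur := -316 | iter i=0: | cur := -631 | iter i=1: | cur := -945 | iter i=2: | cur := -1258 | iter i=3: | cur := -1570 | result 1570 — matching result 1570.
Across all 63 domain points the two functions coincide.
verdict: equivalent


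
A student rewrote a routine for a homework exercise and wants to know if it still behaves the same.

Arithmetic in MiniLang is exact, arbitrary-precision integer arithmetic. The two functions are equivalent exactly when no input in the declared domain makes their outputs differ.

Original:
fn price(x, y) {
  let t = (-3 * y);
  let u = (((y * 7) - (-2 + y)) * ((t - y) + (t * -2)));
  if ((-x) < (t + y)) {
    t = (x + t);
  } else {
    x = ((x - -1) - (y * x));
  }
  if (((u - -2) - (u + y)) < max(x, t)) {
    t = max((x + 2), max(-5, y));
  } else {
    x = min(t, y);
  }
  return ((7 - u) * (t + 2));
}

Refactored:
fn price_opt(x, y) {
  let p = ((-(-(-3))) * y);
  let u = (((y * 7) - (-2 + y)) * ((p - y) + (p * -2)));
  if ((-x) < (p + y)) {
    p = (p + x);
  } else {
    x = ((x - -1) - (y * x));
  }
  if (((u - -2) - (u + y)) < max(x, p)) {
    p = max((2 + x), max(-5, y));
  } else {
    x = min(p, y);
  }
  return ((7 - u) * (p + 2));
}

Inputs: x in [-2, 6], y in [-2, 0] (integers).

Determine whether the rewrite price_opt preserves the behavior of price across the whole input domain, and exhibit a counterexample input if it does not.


Comparing the listings, the differences include: local variable names differ.
Tracing x=1, y=-1: price: t := 3 | u := 8 | ((-x) < (t + y)): true | t := 4 | (((u - -2) - (u + y)) < max(x, t)): true | t := 3 | result -5 | price_opt: p := 3 | u := 8 | ((-x) < (p + y)): true | p := 4 | (((u - -2) - (u + y)) < max(x, p)): true | p := 3 | result -5 — matching result -5.
Sweeping the whole domain (27 inputs) finds no disagreement.
verdict: equivalent


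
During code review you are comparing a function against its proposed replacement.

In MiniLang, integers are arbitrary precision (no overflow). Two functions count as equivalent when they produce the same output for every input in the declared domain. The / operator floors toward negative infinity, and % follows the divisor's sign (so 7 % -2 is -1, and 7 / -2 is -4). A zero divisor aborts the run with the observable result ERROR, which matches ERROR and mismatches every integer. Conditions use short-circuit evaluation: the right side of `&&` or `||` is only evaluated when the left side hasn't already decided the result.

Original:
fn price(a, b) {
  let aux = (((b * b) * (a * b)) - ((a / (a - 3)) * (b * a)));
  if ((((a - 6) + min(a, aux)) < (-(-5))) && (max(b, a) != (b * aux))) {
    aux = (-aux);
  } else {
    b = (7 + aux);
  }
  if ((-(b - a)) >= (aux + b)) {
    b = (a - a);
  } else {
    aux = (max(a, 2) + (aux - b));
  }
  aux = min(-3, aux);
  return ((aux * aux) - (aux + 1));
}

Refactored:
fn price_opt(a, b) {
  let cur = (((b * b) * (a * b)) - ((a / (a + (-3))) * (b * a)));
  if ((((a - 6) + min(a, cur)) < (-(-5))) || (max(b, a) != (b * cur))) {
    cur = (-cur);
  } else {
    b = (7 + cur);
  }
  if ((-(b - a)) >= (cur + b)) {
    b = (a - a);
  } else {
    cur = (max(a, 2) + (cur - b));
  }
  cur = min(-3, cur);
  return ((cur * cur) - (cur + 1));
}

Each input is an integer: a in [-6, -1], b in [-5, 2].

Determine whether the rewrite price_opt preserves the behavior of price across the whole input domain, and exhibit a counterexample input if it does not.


The rewrite breaks on a=-6, b=0, where the results are 29 and 11.
price: aux=0, then ((((a - 6) + min(a, aux)) < (-(-5))) && (max(b, a) != (b * aux))) is false, then b=7, then ((-(b - a)) >= (aux + b)) is false, then aux=-5, then aux=-5, then returns 29
price_opt: cur=0, then ((((a - 6) + min(a, cur)) < (-(-5))) || (max(b, a) != (b * cur))) is true, then cur=0, then ((-(b - a)) >= (cur + b)) is false, then cur=2, then cur=-3, then returns 11
verdict: not equivalent; witness: a=-6, b=0


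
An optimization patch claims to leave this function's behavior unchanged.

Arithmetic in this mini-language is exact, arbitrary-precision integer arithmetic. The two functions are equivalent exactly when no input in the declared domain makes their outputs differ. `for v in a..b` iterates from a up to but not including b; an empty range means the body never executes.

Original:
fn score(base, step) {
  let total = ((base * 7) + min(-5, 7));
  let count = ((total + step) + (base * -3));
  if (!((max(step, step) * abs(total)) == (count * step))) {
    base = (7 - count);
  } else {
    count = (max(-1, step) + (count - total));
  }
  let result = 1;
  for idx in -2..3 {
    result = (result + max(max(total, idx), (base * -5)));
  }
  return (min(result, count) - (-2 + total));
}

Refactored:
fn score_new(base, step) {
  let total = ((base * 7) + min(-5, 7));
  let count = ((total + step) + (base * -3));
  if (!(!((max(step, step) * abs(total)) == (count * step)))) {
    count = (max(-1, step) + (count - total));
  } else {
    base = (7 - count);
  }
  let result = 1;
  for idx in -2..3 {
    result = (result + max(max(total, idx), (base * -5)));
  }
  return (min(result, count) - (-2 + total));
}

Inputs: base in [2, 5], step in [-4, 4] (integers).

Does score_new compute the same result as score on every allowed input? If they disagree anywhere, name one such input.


Differences: boolean connective usage differs — yet all 36 inputs agree.
verdict: equivalent


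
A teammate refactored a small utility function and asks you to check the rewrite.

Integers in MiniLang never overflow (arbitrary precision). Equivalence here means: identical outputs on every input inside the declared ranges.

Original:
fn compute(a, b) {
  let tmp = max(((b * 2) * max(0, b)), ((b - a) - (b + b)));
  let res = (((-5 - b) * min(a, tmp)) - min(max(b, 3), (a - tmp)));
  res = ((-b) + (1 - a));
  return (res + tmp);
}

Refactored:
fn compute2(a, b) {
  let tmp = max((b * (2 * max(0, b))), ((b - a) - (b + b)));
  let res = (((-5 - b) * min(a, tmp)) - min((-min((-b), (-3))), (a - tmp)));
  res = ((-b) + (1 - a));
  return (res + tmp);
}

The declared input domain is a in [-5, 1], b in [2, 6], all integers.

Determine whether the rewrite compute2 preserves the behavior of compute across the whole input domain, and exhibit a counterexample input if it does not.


Side by side, the visible changes include: min/max/abs usage differs.
Tracing a=1, b=3: compute: tmp=18, then res=9, then res=-3, then returns 15 | compute2: tmp=18, then res=9, then res=-3, then returns 15 — matching result 15.
Sweeping the whole domain (35 inputs) finds no disagreement.
verdict: equivalent


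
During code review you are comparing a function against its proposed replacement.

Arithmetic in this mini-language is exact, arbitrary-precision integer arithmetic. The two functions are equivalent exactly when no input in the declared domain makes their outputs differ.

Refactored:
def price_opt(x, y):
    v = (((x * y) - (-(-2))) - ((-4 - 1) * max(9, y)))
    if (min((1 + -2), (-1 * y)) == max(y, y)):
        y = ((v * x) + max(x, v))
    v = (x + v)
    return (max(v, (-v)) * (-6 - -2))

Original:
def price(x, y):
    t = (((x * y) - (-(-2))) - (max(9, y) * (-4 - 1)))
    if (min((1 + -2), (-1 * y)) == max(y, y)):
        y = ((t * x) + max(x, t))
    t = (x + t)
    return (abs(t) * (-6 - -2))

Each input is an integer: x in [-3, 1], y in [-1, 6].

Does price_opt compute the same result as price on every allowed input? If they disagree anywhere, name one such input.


The two are interchangeable: local variable names differ; and min/max/abs usage differs, and every declared input agrees.
One worked example (x=-2, y=5) — price: t becomes 33; next (min((1 + -2), (-1 * y)) == max(y, y)) evaluates to false; next t becomes 31; next final value -124; price_opt: v becomes 33; next (min((1 + -2), (-1 * y)) == max(y, y)) evaluates to false; next v becomes 31; next final value -124; agreement on -124.
Every one of the 40 inputs gives matching results.
verdict: equivalent


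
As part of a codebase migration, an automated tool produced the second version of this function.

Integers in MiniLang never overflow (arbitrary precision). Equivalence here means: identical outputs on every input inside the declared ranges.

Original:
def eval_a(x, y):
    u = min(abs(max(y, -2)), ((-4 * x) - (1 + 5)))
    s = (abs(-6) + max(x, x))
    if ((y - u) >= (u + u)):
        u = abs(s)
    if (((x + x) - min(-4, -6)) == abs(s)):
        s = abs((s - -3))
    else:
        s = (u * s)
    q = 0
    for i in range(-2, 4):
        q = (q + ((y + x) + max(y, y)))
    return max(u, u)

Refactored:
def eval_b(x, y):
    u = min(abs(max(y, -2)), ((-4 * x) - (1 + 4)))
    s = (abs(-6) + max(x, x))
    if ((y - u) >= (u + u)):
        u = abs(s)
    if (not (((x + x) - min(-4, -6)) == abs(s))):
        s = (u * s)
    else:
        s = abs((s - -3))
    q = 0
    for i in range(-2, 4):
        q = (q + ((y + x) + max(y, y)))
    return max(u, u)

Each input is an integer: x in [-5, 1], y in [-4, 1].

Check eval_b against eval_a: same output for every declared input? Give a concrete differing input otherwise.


Not equivalent: x=-1, y=-4 separates them (5 vs -1).
eval_a: u := -2 | s := 5 | ((y - u) >= (u + u)): true | u := 5 | (((x + x) - min(-4, -6)) == abs(s)): false | s := 25 | q := 0 | iter i=-2: | q := -9 | iter i=-1: | q := -18 | iter i=0: | q := -27 | iter i=1: | q := -36 | iter i=2: | q := -45 | iter i=3: | q := -54 | result 5
eval_b: u := -1 | s := 5 | ((y - u) >= (u + u)): false | (not (((x + x) - min(-4, -6)) == abs(s))): true | s := -5 | q := 0 | iter i=-2: | q := -9 | iter i=-1: | q := -18 | iter i=0: | q := -27 | iter i=1: | q := -36 | iter i=2: | q := -45 | iter i=3: | q := -54 | result -1
verdict: not equivalent; witness: x=-1, y=-4


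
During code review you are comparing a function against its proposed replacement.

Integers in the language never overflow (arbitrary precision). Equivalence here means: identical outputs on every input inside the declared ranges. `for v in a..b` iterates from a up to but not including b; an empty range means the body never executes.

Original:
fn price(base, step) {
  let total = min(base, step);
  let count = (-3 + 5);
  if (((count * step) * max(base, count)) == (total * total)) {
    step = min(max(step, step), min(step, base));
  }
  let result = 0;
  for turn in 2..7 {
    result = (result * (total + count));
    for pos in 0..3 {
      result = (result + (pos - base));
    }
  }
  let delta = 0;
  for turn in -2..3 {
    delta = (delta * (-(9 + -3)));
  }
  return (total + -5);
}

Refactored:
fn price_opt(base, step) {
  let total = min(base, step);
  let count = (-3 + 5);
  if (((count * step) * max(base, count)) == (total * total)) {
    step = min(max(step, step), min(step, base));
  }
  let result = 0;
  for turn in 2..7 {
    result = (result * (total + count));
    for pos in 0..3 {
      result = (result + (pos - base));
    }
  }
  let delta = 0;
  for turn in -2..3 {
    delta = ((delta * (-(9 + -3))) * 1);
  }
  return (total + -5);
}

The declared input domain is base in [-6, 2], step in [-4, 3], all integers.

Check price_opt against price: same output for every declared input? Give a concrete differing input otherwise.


Differences: constant usage differs, and arithmetic usage differs — yet all 72 inputs agree.
verdict: equivalent


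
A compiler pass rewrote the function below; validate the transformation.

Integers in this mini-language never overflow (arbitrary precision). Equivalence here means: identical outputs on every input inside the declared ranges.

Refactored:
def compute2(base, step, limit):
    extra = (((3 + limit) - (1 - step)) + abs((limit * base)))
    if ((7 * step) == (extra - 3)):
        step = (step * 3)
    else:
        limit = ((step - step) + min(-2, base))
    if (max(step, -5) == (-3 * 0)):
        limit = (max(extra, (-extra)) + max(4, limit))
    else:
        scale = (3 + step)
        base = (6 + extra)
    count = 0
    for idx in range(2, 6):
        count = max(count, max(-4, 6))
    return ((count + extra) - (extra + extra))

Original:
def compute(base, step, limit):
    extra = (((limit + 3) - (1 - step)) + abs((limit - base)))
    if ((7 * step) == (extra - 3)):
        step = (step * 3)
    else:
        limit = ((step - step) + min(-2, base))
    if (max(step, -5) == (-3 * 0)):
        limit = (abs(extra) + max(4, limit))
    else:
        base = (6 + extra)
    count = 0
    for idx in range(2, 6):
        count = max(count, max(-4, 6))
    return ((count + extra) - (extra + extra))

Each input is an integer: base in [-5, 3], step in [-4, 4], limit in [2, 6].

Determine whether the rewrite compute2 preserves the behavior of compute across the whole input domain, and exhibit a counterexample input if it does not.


Evaluate both at base=-5, step=-4, limit=2.
compute: extra = 7; ((7 * step) == (extra - 3)) -> false; limit = -5; (max(step, -5) == (-3 * 0)) -> false; base = 13; count = 0; [idx=2]; count = 6; [idx=3]; count = 6; [idx=4]; count = 6; [idx=5]; count = 6; return -1
compute2: extra = 10; ((7 * step) == (extra - 3)) -> false; limit = -5; (max(step, -5) == (-3 * 0)) -> false; scale = -1; base = 16; count = 0; [idx=2]; count = 6; [idx=3]; count = 6; [idx=4]; count = 6; [idx=5]; count = 6; return -4
-1 vs -4 — the two versions disagree here.
verdict: not equivalent; witness: base=-5, step=-4, limit=2


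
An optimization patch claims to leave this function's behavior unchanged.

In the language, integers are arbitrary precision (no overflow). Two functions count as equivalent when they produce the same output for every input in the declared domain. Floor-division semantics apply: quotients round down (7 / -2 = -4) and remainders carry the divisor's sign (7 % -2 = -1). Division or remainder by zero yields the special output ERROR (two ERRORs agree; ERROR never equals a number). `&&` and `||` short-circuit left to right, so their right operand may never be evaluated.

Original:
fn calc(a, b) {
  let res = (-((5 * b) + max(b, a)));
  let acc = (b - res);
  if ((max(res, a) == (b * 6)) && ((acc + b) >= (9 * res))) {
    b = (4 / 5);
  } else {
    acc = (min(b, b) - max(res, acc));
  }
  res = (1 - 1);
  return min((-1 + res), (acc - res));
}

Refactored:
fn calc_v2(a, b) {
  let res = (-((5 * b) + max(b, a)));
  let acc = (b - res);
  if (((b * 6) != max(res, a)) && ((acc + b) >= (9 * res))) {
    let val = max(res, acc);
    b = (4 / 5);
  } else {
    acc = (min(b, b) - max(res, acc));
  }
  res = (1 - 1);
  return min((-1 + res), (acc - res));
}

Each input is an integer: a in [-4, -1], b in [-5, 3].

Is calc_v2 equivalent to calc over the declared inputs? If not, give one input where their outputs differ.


Try a=-4, b=1.
calc: res=-6, then acc=7, then ((max(res, a) == (b * 6)) && ((acc + b) >= (9 * res))) is false, then acc=-6, then res=0, then returns -6
calc_v2: res=-6, then acc=7, then (((b * 6) != max(res, a)) && ((acc + b) >= (9 * res))) is true, then val=7, then b=0, then res=0, then returns -1
-6 and -1 differ, so these are not the same function on this domain.
verdict: not equivalent; witness: a=-4, b=1


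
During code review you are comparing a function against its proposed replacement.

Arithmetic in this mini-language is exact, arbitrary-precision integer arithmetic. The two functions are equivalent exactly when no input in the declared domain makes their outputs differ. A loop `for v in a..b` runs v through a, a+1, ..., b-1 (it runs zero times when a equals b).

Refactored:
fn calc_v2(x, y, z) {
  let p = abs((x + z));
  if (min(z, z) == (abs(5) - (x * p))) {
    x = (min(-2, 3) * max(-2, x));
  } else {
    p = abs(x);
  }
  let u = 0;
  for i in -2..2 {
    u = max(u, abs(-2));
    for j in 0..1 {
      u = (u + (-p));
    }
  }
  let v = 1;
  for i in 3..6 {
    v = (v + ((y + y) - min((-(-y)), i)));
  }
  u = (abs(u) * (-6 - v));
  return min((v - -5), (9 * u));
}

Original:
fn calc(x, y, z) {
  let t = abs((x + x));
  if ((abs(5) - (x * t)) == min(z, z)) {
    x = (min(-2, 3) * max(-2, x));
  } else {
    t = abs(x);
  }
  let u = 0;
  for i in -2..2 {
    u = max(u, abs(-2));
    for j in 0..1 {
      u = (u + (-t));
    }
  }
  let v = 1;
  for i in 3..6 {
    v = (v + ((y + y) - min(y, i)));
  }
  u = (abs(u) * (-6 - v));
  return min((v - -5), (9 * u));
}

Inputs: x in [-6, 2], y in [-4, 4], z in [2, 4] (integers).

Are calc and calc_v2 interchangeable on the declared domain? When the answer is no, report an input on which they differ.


There is a counterexample at x=1, y=-2, z=3: 0 on one side, -9 on the other.
calc: t := 2 | ((abs(5) - (x * t)) == min(z, z)): true | x := -2 | u := 0 | iter i=-2: | u := 2 | iter j=0: | u := 0 | iter i=-1: | u := 2 | iter j=0: | u := 0 | iter i=0: | u := 2 | iter j=0: | u := 0 | iter i=1: | u := 2 | iter j=0: | u := 0 | v := 1 | iter i=3: | v := -1 | iter i=4: | v := -3 | iter i=5: | v := -5 | u := 0 | result 0
calc_v2: p := 4 | (min(z, z) == (abs(5) - (x * p))): false | p := 1 | u := 0 | iter i=-2: | u := 2 | iter j=0: | u := 1 | iter i=-1: | u := 2 | iter j=0: | u := 1 | iter i=0: | u := 2 | iter j=0: | u := 1 | iter i=1: | u := 2 | iter j=0: | u := 1 | v := 1 | iter i=3: | v := -1 | iter i=4: | v := -3 | iter i=5: | v := -5 | u := -1 | result -9
verdict: not equivalent; witness: x=1, y=-2, z=3


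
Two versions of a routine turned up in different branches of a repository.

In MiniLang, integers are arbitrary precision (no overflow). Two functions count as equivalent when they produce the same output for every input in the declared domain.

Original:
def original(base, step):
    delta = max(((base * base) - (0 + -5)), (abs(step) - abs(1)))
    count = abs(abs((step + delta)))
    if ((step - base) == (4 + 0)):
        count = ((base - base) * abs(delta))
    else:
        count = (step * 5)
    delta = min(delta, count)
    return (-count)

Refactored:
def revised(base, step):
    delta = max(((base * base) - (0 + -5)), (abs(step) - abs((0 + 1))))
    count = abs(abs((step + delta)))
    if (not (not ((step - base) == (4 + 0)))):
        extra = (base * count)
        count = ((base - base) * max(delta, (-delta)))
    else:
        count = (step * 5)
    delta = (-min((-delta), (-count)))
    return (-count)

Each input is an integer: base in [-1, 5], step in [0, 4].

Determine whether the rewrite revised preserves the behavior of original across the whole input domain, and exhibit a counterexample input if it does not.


Whatever the rewrite altered, no input in the stated domain can expose a difference; all 35 inputs agree.
verdict: equivalent


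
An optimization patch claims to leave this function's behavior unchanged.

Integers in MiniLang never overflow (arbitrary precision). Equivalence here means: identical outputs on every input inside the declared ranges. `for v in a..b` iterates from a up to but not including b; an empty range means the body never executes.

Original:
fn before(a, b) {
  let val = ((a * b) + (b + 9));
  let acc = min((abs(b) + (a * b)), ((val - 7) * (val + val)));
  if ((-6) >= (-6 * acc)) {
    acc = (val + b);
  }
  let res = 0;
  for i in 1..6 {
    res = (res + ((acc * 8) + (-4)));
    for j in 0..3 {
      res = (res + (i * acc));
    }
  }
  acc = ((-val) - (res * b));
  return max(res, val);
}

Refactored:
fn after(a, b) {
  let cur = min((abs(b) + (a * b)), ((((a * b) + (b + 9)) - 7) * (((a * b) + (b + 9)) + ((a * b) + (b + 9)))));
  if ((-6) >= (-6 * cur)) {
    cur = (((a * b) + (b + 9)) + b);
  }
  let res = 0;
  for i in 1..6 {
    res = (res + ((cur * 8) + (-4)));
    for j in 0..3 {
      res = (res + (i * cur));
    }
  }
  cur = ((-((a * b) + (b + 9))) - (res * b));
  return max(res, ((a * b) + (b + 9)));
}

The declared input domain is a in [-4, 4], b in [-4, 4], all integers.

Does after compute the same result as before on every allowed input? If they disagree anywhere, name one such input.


Changes here: statement counts differ; and constant usage differs; and local variable names differ; and arithmetic usage differs; the full 81-point sweep finds no disagreement.
verdict: equivalent


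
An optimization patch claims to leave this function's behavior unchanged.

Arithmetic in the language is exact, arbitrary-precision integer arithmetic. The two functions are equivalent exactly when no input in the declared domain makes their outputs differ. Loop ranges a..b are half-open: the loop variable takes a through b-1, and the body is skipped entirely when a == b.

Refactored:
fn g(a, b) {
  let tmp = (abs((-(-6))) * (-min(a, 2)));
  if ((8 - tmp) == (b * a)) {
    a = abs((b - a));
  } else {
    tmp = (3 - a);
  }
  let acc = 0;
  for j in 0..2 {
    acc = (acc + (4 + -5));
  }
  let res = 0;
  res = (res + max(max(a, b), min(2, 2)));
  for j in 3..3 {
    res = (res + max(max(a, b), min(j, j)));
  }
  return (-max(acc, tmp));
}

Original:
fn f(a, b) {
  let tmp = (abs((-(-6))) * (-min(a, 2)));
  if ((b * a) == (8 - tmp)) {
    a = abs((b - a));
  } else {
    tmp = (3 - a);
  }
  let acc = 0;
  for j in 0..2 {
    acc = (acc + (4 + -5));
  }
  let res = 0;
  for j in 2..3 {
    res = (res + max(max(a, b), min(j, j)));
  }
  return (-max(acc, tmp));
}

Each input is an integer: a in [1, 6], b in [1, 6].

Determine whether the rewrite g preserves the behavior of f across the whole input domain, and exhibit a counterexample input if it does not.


Equivalent — the differences include constant usage differs, and loop structure differs, and min/max/abs usage differs, and arithmetic usage differs, and statement counts differ, yet no declared input distinguishes the two.
Spot check at a=2, b=3 — f: tmp := -12 | ((b * a) == (8 - tmp)): false | tmp := 1 | acc := 0 | iter j=0: | acc := -1 | iter j=1: | acc := -2 | res := 0 | iter j=2: | res := 3 | result -1. g: tmp := -12 | ((8 - tmp) == (b * a)): false | tmp := 1 | acc := 0 | iter j=0: | acc := -1 | iter j=1: | acc := -2 | res := 0 | res := 3 | loop over j: empty range | result -1. Both give -1.
Across all 36 domain points the two functions coincide.
verdict: equivalent


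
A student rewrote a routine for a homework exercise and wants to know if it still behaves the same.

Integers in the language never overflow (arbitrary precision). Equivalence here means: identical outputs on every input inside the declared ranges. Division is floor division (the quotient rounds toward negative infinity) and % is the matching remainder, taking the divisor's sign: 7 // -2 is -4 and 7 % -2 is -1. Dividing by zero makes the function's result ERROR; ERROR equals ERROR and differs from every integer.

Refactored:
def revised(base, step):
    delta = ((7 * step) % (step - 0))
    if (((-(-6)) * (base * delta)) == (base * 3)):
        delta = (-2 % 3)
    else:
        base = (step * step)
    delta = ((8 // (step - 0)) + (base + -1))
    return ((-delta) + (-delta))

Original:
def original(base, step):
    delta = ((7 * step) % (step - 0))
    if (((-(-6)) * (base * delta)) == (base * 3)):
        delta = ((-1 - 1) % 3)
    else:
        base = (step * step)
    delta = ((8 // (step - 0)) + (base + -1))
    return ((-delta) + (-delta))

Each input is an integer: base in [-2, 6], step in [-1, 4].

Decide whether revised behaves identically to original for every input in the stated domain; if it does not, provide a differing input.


Reading the diff, among the changes: arithmetic usage differs; and constant usage differs.
Spot check at base=2, step=3 — original: delta becomes 0; next (((-(-6)) * (base * delta)) == (base * 3)) evaluates to false; next base becomes 9; next delta becomes 10; next final value -20. revised: delta becomes 0; next (((-(-6)) * (base * delta)) == (base * 3)) evaluates to false; next base becomes 9; next delta becomes 10; next final value -20. Both give -20.
Sweeping the whole domain (54 inputs) finds no disagreement.
verdict: equivalent


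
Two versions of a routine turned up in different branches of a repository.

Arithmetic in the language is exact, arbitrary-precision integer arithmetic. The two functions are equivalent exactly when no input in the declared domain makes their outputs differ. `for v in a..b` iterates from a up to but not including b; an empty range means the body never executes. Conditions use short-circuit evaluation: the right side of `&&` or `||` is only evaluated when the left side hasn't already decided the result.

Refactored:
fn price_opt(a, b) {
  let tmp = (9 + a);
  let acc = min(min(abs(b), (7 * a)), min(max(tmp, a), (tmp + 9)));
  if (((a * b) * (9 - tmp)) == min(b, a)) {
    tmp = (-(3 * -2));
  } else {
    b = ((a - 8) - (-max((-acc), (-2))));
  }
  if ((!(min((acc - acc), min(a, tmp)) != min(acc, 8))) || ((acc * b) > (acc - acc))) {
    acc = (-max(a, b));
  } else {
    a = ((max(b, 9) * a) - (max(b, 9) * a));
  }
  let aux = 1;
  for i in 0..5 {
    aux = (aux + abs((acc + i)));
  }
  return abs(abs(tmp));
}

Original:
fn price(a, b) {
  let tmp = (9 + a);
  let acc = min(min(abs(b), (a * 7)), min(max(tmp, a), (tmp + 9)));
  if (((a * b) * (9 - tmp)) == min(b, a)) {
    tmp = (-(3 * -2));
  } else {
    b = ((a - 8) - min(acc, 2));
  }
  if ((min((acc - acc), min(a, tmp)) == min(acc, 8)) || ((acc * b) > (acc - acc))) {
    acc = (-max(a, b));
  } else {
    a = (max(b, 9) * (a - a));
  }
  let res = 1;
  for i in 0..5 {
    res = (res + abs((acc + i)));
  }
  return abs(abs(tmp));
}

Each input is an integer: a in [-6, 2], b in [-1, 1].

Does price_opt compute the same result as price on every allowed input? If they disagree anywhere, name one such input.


The two versions differ — the changes include comparison usage differs, and constant usage differs, and boolean connective usage differs, and arithmetic usage differs, and min/max/abs usage differs, and local variable names differ.
Tracing a=1, b=0: price: tmp=10, then acc=0, then (((a * b) * (9 - tmp)) == min(b, a)) is true, then tmp=6, then ((min((acc - acc), min(a, tmp)) == min(acc, 8)) || ((acc * b) > (acc - acc))) is true, then acc=-1, then res=1, then (i=0), then res=2, then (i=1), then res=2, then (i=2), then res=3, then (i=3), then res=5, then (i=4), then res=8, then returns 6 | price_opt: tmp=10, then acc=0, then (((a * b) * (9 - tmp)) == min(b, a)) is true, then tmp=6, then ((!(min((acc - acc), min(a, tmp)) != min(acc, 8))) || ((acc * b) > (acc - acc))) is true, then acc=-1, then aux=1, then (i=0), then aux=2, then (i=1), then aux=2, then (i=2), then aux=3, then (i=3), then aux=5, then (i=4), then aux=8, then returns 6 — matching result 6.
Across all 27 domain points the two functions coincide.
verdict: equivalent


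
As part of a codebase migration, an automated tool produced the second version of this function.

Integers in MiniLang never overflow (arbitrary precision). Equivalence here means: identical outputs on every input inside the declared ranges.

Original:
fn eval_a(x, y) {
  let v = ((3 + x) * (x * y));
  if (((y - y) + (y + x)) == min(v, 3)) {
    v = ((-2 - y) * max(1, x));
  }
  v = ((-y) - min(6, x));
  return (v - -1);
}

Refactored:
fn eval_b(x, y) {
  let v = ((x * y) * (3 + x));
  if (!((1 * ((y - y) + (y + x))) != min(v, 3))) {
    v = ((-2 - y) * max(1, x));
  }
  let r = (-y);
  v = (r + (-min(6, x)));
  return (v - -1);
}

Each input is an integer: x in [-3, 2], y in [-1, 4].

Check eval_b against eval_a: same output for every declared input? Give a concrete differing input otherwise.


This is a faithful refactor — comparison usage differs; also arithmetic usage differs; also boolean connective usage differs; also constant usage differs; also statement counts differ; also local variable names differ, but the computed results match everywhere.
As a probe, take x=2, y=0: eval_a runs v=0, then (((y - y) + (y + x)) == min(v, 3)) is false, then v=-2, then returns -1; eval_b runs v=0, then (!((1 * ((y - y) + (y + x))) != min(v, 3))) is false, then r=0, then v=-2, then returns -1; both end at -1.
An exhaustive pass over the 36 declared inputs shows identical outputs.
verdict: equivalent


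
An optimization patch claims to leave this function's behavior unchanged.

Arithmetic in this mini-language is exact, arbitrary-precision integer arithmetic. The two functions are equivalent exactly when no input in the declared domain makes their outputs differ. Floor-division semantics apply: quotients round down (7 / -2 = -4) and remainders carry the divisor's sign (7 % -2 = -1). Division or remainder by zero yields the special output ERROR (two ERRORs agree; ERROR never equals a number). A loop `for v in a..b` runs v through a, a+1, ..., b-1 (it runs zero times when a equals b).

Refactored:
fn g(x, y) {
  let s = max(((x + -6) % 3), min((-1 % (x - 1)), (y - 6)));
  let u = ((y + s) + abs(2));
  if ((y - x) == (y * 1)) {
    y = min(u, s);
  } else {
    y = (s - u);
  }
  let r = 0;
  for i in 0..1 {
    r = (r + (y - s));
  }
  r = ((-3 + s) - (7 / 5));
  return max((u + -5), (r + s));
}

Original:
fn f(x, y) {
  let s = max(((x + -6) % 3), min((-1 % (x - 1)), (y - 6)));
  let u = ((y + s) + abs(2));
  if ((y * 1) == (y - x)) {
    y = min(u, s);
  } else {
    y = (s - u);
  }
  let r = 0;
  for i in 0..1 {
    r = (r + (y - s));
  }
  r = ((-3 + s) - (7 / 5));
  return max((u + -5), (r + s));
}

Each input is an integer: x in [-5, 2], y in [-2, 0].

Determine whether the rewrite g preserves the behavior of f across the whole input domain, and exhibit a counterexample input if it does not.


Equivalent — the differences include same computation, different form, yet no declared input distinguishes the two.
As a probe, take x=-3, y=-1: f runs s=0, then u=1, then ((y * 1) == (y - x)) is false, then y=-1, then r=0, then (i=0), then r=-1, then r=-4, then returns -4; g runs s=0, then u=1, then ((y - x) == (y * 1)) is false, then y=-1, then r=0, then (i=0), then r=-1, then r=-4, then returns -4; both end at -4.
An exhaustive pass over the 24 declared inputs shows identical outputs.
verdict: equivalent


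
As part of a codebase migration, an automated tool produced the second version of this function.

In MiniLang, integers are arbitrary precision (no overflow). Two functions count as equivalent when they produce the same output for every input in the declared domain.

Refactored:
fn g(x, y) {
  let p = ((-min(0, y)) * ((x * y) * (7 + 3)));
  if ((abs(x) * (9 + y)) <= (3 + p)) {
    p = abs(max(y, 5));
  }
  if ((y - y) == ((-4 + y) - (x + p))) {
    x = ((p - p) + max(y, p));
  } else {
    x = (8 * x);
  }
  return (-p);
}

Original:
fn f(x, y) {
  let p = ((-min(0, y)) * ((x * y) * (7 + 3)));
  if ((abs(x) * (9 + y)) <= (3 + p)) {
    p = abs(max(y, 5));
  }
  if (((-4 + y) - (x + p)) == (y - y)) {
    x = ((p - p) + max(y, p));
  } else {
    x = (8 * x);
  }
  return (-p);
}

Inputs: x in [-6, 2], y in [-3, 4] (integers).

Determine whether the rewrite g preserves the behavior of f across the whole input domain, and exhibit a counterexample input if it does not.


Changes here: same computation, different form; the full 72-point sweep finds no disagreement.
verdict: equivalent


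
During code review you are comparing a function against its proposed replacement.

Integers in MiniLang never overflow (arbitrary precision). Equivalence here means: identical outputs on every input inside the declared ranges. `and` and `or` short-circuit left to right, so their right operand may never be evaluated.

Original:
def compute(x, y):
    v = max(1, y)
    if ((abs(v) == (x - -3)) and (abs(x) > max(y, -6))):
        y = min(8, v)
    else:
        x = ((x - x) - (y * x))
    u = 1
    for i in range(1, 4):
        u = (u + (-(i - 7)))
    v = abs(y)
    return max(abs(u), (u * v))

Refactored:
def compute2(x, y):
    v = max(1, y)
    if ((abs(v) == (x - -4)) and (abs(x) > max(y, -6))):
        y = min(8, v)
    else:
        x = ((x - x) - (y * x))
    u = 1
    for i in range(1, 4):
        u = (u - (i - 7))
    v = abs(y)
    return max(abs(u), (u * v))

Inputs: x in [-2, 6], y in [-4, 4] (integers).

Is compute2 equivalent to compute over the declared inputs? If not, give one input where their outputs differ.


Consider the input x=-2, y=-4.
compute: v=1, then ((abs(v) == (x - -3)) and (abs(x) > max(y, -6))) is true, then y=1, then u=1, then (i=1), then u=7, then (i=2), then u=12, then (i=3), then u=16, then v=1, then returns 16
compute2: v=1, then ((abs(v) == (x - -4)) and (abs(x) > max(y, -6))) is false, then x=-8, then u=1, then (i=1), then u=7, then (i=2), then u=12, then (i=3), then u=16, then v=4, then returns 64
16 vs 64 — the two versions disagree here.
verdict: not equivalent; witness: x=-2, y=-4


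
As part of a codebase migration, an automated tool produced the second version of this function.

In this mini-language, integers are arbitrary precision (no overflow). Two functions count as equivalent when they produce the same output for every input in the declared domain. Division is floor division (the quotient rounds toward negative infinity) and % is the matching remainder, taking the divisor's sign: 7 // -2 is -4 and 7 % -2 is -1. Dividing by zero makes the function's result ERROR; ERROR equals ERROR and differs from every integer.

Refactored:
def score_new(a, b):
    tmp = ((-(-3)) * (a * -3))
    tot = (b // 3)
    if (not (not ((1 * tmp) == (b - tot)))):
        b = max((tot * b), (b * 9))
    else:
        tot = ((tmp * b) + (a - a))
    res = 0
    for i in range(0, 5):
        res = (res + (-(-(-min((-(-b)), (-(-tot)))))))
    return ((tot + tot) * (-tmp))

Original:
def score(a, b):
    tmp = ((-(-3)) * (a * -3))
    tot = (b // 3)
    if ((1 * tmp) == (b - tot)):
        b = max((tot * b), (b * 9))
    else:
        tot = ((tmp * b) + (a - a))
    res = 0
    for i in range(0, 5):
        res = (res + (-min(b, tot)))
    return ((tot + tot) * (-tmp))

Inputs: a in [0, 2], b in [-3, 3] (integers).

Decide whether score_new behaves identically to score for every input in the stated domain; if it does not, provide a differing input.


This is a faithful refactor — boolean connective usage differs, but the computed results match everywhere.
Tracing a=1, b=-2: score: tmp := -9 | tot := -1 | ((1 * tmp) == (b - tot)): false | tot := 18 | res := 0 | iter i=0: | res := 2 | iter i=1: | res := 4 | iter i=2: | res := 6 | iter i=3: | res := 8 | iter i=4: | res := 10 | result 324 | score_new: tmp := -9 | tot := -1 | (not (not ((1 * tmp) == (b - tot)))): false | tot := 18 | res := 0 | iter i=0: | res := 2 | iter i=1: | res := 4 | iter i=2: | res := 6 | iter i=3: | res := 8 | iter i=4: | res := 10 | result 324 — matching result 324.
Every one of the 21 inputs gives matching results.
verdict: equivalent


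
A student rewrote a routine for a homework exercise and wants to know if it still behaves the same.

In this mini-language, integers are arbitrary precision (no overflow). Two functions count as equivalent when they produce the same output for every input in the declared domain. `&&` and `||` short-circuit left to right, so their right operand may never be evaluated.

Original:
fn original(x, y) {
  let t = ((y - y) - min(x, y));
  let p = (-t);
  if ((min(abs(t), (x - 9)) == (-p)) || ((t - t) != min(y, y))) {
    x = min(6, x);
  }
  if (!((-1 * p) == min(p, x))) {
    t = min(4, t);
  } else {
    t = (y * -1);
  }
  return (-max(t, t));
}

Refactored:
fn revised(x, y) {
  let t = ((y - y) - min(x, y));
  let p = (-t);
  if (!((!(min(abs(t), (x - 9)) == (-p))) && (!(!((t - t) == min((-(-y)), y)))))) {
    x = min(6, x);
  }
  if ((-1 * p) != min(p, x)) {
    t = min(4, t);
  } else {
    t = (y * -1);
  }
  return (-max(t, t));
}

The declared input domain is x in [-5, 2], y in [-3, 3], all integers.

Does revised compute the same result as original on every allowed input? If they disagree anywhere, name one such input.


This is a faithful refactor — boolean connective usage differs, but the computed results match everywhere.
One worked example (x=1, y=3) — original: t = -1; p = 1; ((min(abs(t), (x - 9)) == (-p)) || ((t - t) != min(y, y))) -> true; x = 1; (!((-1 * p) == min(p, x))) -> true; t = -1; return 1; revised: t = -1; p = 1; (!((!(min(abs(t), (x - 9)) == (-p))) && (!(!((t - t) == min((-(-y)), y)))))) -> true; x = 1; ((-1 * p) != min(p, x)) -> true; t = -1; return 1; agreement on 1.
An exhaustive pass over the 56 declared inputs shows identical outputs.
verdict: equivalent


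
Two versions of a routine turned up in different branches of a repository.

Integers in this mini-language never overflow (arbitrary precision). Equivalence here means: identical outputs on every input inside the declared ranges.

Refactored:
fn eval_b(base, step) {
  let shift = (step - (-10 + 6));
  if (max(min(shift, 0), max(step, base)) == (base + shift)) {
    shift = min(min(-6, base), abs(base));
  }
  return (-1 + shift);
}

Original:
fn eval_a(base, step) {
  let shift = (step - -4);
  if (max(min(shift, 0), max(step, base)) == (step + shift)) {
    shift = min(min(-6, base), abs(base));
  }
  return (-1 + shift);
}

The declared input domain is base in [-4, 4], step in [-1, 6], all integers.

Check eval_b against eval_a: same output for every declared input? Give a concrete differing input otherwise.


These are not equivalent — on base=-4, step=0 the outputs split (3 vs -7).
eval_a: shift = 4; (max(min(shift, 0), max(step, base)) == (step + shift)) -> false; return 3
eval_b: shift = 4; (max(min(shift, 0), max(step, base)) == (base + shift)) -> true; shift = -6; return -7
verdict: not equivalent; witness: base=-4, step=0
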